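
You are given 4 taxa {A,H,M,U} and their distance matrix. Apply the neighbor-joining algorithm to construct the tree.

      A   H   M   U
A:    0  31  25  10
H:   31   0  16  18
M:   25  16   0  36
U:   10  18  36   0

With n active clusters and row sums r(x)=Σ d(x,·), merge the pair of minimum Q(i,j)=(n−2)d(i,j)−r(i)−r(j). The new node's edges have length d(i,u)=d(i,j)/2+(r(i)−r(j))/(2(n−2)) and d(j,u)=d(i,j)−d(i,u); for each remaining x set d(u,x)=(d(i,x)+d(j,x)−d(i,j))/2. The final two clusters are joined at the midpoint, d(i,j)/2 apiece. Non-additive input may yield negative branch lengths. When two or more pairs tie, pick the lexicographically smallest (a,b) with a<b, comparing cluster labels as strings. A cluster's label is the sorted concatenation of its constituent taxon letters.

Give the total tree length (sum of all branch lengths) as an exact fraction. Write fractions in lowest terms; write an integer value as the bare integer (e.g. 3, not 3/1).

81/2

step 1: merge (A,U) at d=10, Q=-110; branch lengths A→11/2, U→9/2; new cluster AU
  updated: d(AU,H)=39/2, d(AU,M)=51/2
step 2: merge (AU,H) at d=39/2, Q=-61; branch lengths AU→29/2, H→5; new cluster AHU
  updated: d(AHU,M)=11
step 3: merge (AHU,M) at d=11; branch lengths AHU→11/2, M→11/2; new cluster AHMU
final tree: (((A:11/2,U:9/2):29/2,H:5):11/2,M:11/2)
total length: 81/2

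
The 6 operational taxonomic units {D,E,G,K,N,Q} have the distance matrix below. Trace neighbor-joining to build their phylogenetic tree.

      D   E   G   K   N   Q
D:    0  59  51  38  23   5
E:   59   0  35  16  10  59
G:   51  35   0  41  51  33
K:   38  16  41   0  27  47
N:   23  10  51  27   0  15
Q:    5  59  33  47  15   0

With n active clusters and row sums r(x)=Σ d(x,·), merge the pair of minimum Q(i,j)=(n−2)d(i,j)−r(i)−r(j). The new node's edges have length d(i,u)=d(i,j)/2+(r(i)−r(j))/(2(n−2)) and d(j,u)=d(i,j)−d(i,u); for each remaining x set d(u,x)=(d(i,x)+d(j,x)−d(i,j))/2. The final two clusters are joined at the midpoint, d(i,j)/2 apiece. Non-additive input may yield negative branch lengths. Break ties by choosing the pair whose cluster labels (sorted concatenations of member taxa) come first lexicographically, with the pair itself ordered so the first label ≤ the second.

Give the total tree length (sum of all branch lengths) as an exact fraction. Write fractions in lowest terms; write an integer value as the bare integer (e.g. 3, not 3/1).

1. join D+Q (d=5, Q=-315) ⇒ DQ; edges |D|=37/8, |Q|=3/8
  updated: d(DQ,E)=113/2, d(DQ,G)=79/2, d(DQ,K)=40, d(DQ,N)=33/2
2. join DQ+N (d=33/2, Q=-415/2) ⇒ DNQ; edges |DQ|=65/4, |N|=1/4
  updated: d(DNQ,E)=25, d(DNQ,G)=37, d(DNQ,K)=101/4
3. join DNQ+G (d=37, Q=-505/4) ⇒ DGNQ; edges |DNQ|=193/16, |G|=399/16
  updated: d(DGNQ,E)=23/2, d(DGNQ,K)=117/8
4. join DGNQ+E (d=23/2, Q=-337/8) ⇒ DEGNQ; edges |DGNQ|=81/16, |E|=103/16
  updated: d(DEGNQ,K)=153/16
5. join DEGNQ+K (d=153/16) ⇒ DEGKNQ; edges |DEGNQ|=153/32, |K|=153/32
final tree: (((((D:37/8,Q:3/8):65/4,N:1/4):193/16,G:399/16):81/16,E:103/16):153/32,K:153/32)
total length: 1273/16

1273/16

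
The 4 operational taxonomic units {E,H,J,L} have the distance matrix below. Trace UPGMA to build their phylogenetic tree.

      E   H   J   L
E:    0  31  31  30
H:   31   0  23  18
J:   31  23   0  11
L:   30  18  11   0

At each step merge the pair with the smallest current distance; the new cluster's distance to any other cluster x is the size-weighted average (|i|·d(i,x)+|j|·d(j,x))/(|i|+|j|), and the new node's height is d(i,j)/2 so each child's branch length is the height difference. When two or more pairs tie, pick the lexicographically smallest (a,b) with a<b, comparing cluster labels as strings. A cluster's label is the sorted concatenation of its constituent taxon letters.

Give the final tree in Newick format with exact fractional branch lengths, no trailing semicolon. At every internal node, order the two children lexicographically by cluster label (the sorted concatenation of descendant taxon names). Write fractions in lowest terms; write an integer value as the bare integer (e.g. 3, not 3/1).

iteration 1: select J,L (d=11); attach at lengths (11/2, 11/2); label the merged cluster JL
  updated: d(E,JL)=61/2, d(H,JL)=41/2
iteration 2: select H,JL (d=41/2); attach at lengths (41/4, 19/4); label the merged cluster HJL
  updated: d(E,HJL)=92/3
iteration 3: select E,HJL (d=92/3); attach at lengths (46/3, 61/12); label the merged cluster EHJL
final tree: (E:46/3,(H:41/4,(J:11/2,L:11/2):19/4):61/12)
total length: 557/12

(E:46/3,(H:41/4,(J:11/2,L:11/2):19/4):61/12)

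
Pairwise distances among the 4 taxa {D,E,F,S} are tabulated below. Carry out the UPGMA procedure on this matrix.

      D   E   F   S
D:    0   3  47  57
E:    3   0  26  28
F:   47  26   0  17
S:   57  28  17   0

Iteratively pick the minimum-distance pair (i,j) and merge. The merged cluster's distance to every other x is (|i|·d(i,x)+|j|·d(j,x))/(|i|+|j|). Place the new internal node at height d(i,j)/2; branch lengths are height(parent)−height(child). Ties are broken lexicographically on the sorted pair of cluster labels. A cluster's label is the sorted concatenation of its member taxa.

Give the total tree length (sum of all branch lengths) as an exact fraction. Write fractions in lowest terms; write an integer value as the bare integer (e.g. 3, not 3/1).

99/2

iteration 1: select D,E (d=3); attach at lengths (3/2, 3/2); label the merged cluster DE
  updated: d(DE,F)=73/2, d(DE,S)=85/2
iteration 2: select F,S (d=17); attach at lengths (17/2, 17/2); label the merged cluster FS
  updated: d(DE,FS)=79/2
iteration 3: select DE,FS (d=79/2); attach at lengths (73/4, 45/4); label the merged cluster DEFS
final tree: ((D:3/2,E:3/2):73/4,(F:17/2,S:17/2):45/4)
total length: 99/2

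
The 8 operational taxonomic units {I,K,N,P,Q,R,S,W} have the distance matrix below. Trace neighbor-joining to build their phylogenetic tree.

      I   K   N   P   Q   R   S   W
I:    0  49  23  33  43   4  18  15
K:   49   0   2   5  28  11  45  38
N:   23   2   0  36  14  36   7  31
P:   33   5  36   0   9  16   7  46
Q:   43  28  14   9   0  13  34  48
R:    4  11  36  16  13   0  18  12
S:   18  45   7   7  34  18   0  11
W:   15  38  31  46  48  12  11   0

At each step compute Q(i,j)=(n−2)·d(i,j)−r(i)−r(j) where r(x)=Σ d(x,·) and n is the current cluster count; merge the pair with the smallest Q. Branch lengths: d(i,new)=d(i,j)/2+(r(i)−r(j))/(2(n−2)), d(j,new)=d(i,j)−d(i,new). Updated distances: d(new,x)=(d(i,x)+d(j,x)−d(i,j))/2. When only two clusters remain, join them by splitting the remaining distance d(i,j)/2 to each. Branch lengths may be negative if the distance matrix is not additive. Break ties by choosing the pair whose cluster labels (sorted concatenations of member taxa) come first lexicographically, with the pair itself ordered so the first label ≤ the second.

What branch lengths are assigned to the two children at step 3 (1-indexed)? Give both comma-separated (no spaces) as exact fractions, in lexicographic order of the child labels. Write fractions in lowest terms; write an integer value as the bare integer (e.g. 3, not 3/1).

iteration 1: select K,N (d=2, Q=-315); attach at lengths (41/12, -17/12); label the merged cluster KN
  updated: d(I,KN)=35, d(KN,P)=39/2, d(KN,Q)=20, d(KN,R)=45/2, d(KN,S)=25, d(KN,W)=67/2
iteration 2: select P,Q (d=9, Q=-505/2); attach at lengths (17/20, 163/20); label the merged cluster PQ
  updated: d(I,PQ)=67/2, d(KN,PQ)=61/4, d(PQ,R)=10, d(PQ,S)=16, d(PQ,W)=85/2
iteration 3: select KN,PQ (d=61/4, Q=-375/2); attach at lengths (75/8, 47/8); label the merged cluster KNPQ
  updated: d(I,KNPQ)=213/8, d(KNPQ,R)=69/8, d(KNPQ,S)=103/8, d(KNPQ,W)=243/8
iteration 4: select KNPQ,S (d=103/8, Q=-399/4); attach at lengths (229/24, 10/3); label the merged cluster KNPQS
  updated: d(I,KNPQS)=127/8, d(KNPQS,R)=55/8, d(KNPQS,W)=57/4
iteration 5: select I,R (d=4, Q=-199/4); attach at lengths (5, -1); label the merged cluster IR
  updated: d(IR,KNPQS)=75/8, d(IR,W)=23/2
iteration 6: select IR,KNPQS (d=75/8, Q=-281/8); attach at lengths (53/16, 97/16); label the merged cluster IKNPQRS
  updated: d(IKNPQRS,W)=131/16
iteration 7: select IKNPQRS,W (d=131/16); attach at lengths (131/32, 131/32); label the merged cluster IKNPQRSW
final tree: (((I:5,R:-1):53/16,(((K:41/12,N:-17/12):75/8,(P:17/20,Q:163/20):47/8):229/24,S:10/3):97/16):131/32,W:131/32)
total length: 971/16

75/8,47/8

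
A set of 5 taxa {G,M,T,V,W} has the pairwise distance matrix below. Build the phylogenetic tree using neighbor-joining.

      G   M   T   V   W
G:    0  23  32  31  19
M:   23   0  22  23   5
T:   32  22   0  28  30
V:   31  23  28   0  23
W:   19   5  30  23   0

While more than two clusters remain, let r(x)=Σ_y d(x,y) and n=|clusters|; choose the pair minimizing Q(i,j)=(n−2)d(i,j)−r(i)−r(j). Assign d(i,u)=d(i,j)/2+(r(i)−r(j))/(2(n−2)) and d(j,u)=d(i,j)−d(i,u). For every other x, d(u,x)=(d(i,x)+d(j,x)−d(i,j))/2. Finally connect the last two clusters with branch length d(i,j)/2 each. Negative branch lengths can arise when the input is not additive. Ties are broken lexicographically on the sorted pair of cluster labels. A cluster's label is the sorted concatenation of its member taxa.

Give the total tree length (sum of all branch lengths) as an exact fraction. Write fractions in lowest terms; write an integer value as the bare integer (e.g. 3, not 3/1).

iteration 1: select M,W (d=5, Q=-135); attach at lengths (11/6, 19/6); label the merged cluster MW
  updated: d(G,MW)=37/2, d(MW,T)=47/2, d(MW,V)=41/2
iteration 2: select G,MW (d=37/2, Q=-107); attach at lengths (14, 9/2); label the merged cluster GMW
  updated: d(GMW,T)=37/2, d(GMW,V)=33/2
iteration 3: select GMW,T (d=37/2, Q=-63); attach at lengths (7/2, 15); label the merged cluster GMTW
  updated: d(GMTW,V)=13
iteration 4: select GMTW,V (d=13); attach at lengths (13/2, 13/2); label the merged cluster GMTVW
final tree: (((G:14,(M:11/6,W:19/6):9/2):7/2,T:15):13/2,V:13/2)
total length: 55

55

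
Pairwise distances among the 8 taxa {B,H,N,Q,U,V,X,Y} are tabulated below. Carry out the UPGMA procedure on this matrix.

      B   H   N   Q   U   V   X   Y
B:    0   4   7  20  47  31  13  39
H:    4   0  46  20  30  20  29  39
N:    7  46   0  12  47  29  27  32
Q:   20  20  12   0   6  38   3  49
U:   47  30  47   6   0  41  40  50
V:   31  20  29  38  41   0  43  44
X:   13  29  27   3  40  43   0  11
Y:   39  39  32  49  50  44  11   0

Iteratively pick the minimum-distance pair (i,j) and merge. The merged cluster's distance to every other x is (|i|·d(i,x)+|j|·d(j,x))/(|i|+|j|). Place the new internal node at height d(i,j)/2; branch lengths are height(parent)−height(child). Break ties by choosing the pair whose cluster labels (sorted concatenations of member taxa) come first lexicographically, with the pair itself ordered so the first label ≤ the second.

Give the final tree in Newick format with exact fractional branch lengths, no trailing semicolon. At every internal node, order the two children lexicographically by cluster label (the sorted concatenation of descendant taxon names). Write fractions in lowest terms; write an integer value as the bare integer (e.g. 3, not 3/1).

1. join Q+X (d=3) ⇒ QX; edges |Q|=3/2, |X|=3/2
  updated: d(B,QX)=33/2, d(H,QX)=49/2, d(N,QX)=39/2, d(QX,U)=23, d(QX,V)=81/2, d(QX,Y)=30
2. join B+H (d=4) ⇒ BH; edges |B|=2, |H|=2
  updated: d(BH,N)=53/2, d(BH,QX)=41/2, d(BH,U)=77/2, d(BH,V)=51/2, d(BH,Y)=39
3. join N+QX (d=39/2) ⇒ NQX; edges |N|=39/4, |QX|=33/4
  updated: d(BH,NQX)=45/2, d(NQX,U)=31, d(NQX,V)=110/3, d(NQX,Y)=92/3
4. join BH+NQX (d=45/2) ⇒ BHNQX; edges |BH|=37/4, |NQX|=3/2
  updated: d(BHNQX,U)=34, d(BHNQX,V)=161/5, d(BHNQX,Y)=34
5. join BHNQX+V (d=161/5) ⇒ BHNQVX; edges |BHNQX|=97/20, |V|=161/10
  updated: d(BHNQVX,U)=211/6, d(BHNQVX,Y)=107/3
6. join BHNQVX+U (d=211/6) ⇒ BHNQUVX; edges |BHNQVX|=89/60, |U|=211/12
  updated: d(BHNQUVX,Y)=264/7
7. join BHNQUVX+Y (d=264/7) ⇒ BHNQUVXY; edges |BHNQUVX|=107/84, |Y|=132/7
final tree: (((((B:2,H:2):37/4,(N:39/4,(Q:3/2,X:3/2):33/4):3/2):97/20,V:161/10):89/60,U:211/12):107/84,Y:132/7)
total length: 40277/420

(((((B:2,H:2):37/4,(N:39/4,(Q:3/2,X:3/2):33/4):3/2):97/20,V:161/10):89/60,U:211/12):107/84,Y:132/7)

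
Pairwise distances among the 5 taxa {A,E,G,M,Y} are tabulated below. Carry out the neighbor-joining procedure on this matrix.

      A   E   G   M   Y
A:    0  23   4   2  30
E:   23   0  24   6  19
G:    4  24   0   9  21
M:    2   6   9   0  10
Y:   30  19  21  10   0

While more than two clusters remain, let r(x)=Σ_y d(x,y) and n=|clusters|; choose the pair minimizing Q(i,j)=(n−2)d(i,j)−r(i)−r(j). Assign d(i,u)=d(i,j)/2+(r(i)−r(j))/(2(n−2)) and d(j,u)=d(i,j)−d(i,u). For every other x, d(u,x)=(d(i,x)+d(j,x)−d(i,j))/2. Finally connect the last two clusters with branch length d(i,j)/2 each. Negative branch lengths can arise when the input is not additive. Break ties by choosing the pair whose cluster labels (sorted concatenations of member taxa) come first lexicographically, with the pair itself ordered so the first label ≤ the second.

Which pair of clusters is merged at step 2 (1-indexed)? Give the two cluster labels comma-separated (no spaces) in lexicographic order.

AG,M

iteration 1: select A,G (d=4, Q=-105); attach at lengths (13/6, 11/6); label the merged cluster AG
  updated: d(AG,E)=43/2, d(AG,M)=7/2, d(AG,Y)=47/2
iteration 2: select AG,M (d=7/2, Q=-61); attach at lengths (9, -11/2); label the merged cluster AGM
  updated: d(AGM,E)=12, d(AGM,Y)=15
iteration 3: select AGM,E (d=12, Q=-46); attach at lengths (4, 8); label the merged cluster AEGM
  updated: d(AEGM,Y)=11
iteration 4: select AEGM,Y (d=11); attach at lengths (11/2, 11/2); label the merged cluster AEGMY
final tree: ((((A:13/6,G:11/6):9,M:-11/2):4,E:8):11/2,Y:11/2)
total length: 61/2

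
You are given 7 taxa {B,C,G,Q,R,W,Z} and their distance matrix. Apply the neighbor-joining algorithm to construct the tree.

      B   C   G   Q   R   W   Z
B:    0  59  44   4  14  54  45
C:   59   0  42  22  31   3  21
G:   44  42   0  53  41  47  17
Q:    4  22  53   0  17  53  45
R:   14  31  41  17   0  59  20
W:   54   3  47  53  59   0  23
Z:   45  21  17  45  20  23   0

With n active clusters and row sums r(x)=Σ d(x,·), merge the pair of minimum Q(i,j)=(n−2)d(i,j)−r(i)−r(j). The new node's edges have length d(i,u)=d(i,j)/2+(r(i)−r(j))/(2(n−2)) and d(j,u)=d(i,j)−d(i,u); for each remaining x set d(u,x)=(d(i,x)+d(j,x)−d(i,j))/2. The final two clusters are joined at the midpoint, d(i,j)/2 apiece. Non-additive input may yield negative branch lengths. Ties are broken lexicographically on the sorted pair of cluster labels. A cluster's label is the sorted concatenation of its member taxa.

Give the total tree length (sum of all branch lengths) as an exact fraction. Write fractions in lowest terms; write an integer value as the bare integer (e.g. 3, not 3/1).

step 1: merge (C,W) at d=3, Q=-402; branch lengths C→-23/5, W→38/5; new cluster CW
  updated: d(B,CW)=55, d(CW,G)=43, d(CW,Q)=36, d(CW,R)=87/2, d(CW,Z)=41/2
step 2: merge (B,Q) at d=4, Q=-301; branch lengths B→23/8, Q→9/8; new cluster BQ
  updated: d(BQ,CW)=87/2, d(BQ,G)=93/2, d(BQ,R)=27/2, d(BQ,Z)=43
step 3: merge (BQ,R) at d=27/2, Q=-224; branch lengths BQ→23/2, R→2; new cluster BQR
  updated: d(BQR,CW)=147/4, d(BQR,G)=37, d(BQR,Z)=99/4
step 4: merge (BQR,CW) at d=147/4, Q=-501/4; branch lengths BQR→287/16, CW→301/16; new cluster BCQRW
  updated: d(BCQRW,G)=173/8, d(BCQRW,Z)=17/4
step 5: merge (BCQRW,G) at d=173/8, Q=-343/8; branch lengths BCQRW→71/16, G→275/16; new cluster BCGQRW
  updated: d(BCGQRW,Z)=-3/16
step 6: merge (BCGQRW,Z) at d=-3/16; branch lengths BCGQRW→-3/32, Z→-3/32; new cluster BCGQRWZ
final tree: (((((B:23/8,Q:9/8):23/2,R:2):287/16,(C:-23/5,W:38/5):301/16):71/16,G:275/16):-3/32,Z:-3/32)
total length: 1259/16

1259/16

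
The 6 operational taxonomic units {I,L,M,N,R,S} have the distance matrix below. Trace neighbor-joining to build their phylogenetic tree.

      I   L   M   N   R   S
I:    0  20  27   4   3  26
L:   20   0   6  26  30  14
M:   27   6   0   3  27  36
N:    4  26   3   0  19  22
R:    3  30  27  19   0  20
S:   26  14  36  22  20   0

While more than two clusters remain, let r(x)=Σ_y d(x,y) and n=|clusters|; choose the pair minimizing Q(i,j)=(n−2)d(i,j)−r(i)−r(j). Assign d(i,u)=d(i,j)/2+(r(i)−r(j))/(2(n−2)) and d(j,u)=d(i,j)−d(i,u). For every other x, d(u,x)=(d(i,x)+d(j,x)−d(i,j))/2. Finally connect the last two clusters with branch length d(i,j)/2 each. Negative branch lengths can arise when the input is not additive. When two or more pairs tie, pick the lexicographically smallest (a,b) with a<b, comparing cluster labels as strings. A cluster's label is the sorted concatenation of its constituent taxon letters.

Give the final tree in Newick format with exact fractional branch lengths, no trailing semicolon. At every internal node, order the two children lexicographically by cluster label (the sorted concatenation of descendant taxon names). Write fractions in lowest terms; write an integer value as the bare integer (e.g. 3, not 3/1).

iteration 1: select L,M (d=6, Q=-171); attach at lengths (21/8, 27/8); label the merged cluster LM
  updated: d(I,LM)=41/2, d(LM,N)=23/2, d(LM,R)=51/2, d(LM,S)=22
iteration 2: select I,R (d=3, Q=-112); attach at lengths (-5/6, 23/6); label the merged cluster IR
  updated: d(IR,LM)=43/2, d(IR,N)=10, d(IR,S)=43/2
iteration 3: select IR,N (d=10, Q=-153/2); attach at lengths (59/8, 21/8); label the merged cluster INR
  updated: d(INR,LM)=23/2, d(INR,S)=67/4
iteration 4: select INR,LM (d=23/2, Q=-201/4); attach at lengths (25/8, 67/8); label the merged cluster ILMNR
  updated: d(ILMNR,S)=109/8
iteration 5: select ILMNR,S (d=109/8); attach at lengths (109/16, 109/16); label the merged cluster ILMNRS
final tree: ((((I:-5/6,R:23/6):59/8,N:21/8):25/8,(L:21/8,M:27/8):67/8):109/16,S:109/16)
total length: 353/8

((((I:-5/6,R:23/6):59/8,N:21/8):25/8,(L:21/8,M:27/8):67/8):109/16,S:109/16)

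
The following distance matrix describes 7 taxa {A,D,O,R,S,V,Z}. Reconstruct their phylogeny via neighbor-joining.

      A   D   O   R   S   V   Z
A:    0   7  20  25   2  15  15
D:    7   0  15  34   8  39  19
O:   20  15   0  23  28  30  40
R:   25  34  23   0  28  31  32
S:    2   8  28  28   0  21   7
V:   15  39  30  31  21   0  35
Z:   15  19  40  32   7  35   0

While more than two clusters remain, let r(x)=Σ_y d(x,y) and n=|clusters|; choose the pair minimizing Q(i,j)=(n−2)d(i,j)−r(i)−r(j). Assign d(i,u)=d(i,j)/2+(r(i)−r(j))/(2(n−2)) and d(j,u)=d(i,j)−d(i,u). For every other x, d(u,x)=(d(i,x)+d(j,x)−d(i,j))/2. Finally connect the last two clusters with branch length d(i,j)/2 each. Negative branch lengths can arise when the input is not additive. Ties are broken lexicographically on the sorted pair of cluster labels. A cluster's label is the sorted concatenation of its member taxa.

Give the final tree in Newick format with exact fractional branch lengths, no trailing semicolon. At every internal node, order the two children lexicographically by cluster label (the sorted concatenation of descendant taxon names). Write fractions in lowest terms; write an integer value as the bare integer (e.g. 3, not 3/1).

((((A:-23/12,((O:49/5,R:66/5):31/8,V:121/8):65/12):51/16,D:109/16):51/16,S:-9/4):37/8,Z:37/8)

1. join O+R (d=23, Q=-214) ⇒ OR; edges |O|=49/5, |R|=66/5
  updated: d(A,OR)=11, d(D,OR)=13, d(OR,S)=33/2, d(OR,V)=19, d(OR,Z)=49/2
2. join OR+V (d=19, Q=-137) ⇒ ORV; edges |OR|=31/8, |V|=121/8
  updated: d(A,ORV)=7/2, d(D,ORV)=33/2, d(ORV,S)=37/4, d(ORV,Z)=81/4
3. join A+ORV (d=7/2, Q=-133/2) ⇒ AORV; edges |A|=-23/12, |ORV|=65/12
  updated: d(AORV,D)=10, d(AORV,S)=31/8, d(AORV,Z)=127/8
4. join AORV+D (d=10, Q=-187/4) ⇒ ADORV; edges |AORV|=51/16, |D|=109/16
  updated: d(ADORV,S)=15/16, d(ADORV,Z)=199/16
5. join ADORV+S (d=15/16, Q=-163/8) ⇒ ADORSV; edges |ADORV|=51/16, |S|=-9/4
  updated: d(ADORSV,Z)=37/4
6. join ADORSV+Z (d=37/4) ⇒ ADORSVZ; edges |ADORSV|=37/8, |Z|=37/8
final tree: ((((A:-23/12,((O:49/5,R:66/5):31/8,V:121/8):65/12):51/16,D:109/16):51/16,S:-9/4):37/8,Z:37/8)
total length: 1051/16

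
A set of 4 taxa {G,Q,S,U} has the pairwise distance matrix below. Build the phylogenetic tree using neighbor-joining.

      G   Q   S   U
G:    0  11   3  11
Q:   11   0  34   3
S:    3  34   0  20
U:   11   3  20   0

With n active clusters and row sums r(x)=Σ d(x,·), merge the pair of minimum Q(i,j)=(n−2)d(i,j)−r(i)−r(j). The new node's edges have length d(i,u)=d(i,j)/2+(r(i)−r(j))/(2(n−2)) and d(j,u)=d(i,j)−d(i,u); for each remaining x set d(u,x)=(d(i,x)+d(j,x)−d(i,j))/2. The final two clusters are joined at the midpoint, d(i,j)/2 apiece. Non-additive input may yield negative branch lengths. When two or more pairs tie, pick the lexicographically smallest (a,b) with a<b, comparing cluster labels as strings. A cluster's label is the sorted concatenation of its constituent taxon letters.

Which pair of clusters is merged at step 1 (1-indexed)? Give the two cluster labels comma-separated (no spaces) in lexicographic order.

G,S

step 1: merge (G,S) at d=3, Q=-76; branch lengths G→-13/2, S→19/2; new cluster GS
  updated: d(GS,Q)=21, d(GS,U)=14
step 2: merge (GS,Q) at d=21, Q=-38; branch lengths GS→16, Q→5; new cluster GQS
  updated: d(GQS,U)=-2
step 3: merge (GQS,U) at d=-2; branch lengths GQS→-1, U→-1; new cluster GQSU
final tree: (((G:-13/2,S:19/2):16,Q:5):-1,U:-1)
total length: 22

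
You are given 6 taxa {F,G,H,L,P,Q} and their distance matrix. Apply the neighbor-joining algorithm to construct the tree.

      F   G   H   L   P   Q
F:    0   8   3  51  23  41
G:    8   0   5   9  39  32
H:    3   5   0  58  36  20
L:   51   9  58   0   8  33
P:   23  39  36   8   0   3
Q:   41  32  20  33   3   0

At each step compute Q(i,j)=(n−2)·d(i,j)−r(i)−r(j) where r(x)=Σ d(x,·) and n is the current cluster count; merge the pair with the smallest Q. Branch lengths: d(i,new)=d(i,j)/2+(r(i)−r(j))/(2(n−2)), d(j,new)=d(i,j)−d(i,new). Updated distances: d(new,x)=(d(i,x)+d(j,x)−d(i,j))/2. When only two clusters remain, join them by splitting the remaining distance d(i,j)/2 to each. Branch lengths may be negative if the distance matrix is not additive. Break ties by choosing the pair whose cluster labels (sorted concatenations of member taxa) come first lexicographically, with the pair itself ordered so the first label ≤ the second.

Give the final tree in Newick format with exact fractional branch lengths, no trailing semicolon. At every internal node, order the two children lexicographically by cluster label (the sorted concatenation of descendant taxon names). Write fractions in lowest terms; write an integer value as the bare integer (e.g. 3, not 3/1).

iteration 1: select F,H (d=3, Q=-236); attach at lengths (2, 1); label the merged cluster FH
  updated: d(FH,G)=5, d(FH,L)=53, d(FH,P)=28, d(FH,Q)=29
iteration 2: select FH,G (d=5, Q=-185); attach at lengths (15/2, -5/2); label the merged cluster FGH
  updated: d(FGH,L)=57/2, d(FGH,P)=31, d(FGH,Q)=28
iteration 3: select FGH,L (d=57/2, Q=-100); attach at lengths (75/4, 39/4); label the merged cluster FGHL
  updated: d(FGHL,P)=21/4, d(FGHL,Q)=65/4
iteration 4: select FGHL,P (d=21/4, Q=-49/2); attach at lengths (37/4, -4); label the merged cluster FGHLP
  updated: d(FGHLP,Q)=7
iteration 5: select FGHLP,Q (d=7); attach at lengths (7/2, 7/2); label the merged cluster FGHLPQ
final tree: (((((F:2,H:1):15/2,G:-5/2):75/4,L:39/4):37/4,P:-4):7/2,Q:7/2)
total length: 195/4

(((((F:2,H:1):15/2,G:-5/2):75/4,L:39/4):37/4,P:-4):7/2,Q:7/2)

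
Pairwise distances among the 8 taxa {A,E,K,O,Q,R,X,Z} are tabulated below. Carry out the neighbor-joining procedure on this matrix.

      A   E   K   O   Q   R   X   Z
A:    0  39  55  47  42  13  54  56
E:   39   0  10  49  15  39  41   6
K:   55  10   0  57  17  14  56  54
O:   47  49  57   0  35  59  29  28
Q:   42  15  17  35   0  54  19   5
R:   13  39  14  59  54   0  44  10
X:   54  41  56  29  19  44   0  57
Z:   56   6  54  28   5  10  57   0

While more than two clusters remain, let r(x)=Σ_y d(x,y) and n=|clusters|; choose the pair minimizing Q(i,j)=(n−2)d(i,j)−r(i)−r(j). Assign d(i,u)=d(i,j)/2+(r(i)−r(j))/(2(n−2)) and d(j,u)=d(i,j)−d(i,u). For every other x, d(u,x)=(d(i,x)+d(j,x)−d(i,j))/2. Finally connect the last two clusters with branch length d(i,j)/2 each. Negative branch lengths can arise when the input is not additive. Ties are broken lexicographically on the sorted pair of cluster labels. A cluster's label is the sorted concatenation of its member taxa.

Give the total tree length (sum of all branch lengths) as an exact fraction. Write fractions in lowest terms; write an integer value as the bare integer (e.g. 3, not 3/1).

1689/16

step 1: merge (A,R) at d=13, Q=-461; branch lengths A→151/12, R→5/12; new cluster AR
  updated: d(AR,E)=65/2, d(AR,K)=28, d(AR,O)=93/2, d(AR,Q)=83/2, d(AR,X)=85/2, d(AR,Z)=53/2
step 2: merge (O,X) at d=29, Q=-344; branch lengths O→29/2, X→29/2; new cluster OX
  updated: d(AR,OX)=30, d(E,OX)=61/2, d(K,OX)=42, d(OX,Q)=25/2, d(OX,Z)=28
step 3: merge (E,K) at d=10, Q=-205; branch lengths E→-17/8, K→97/8; new cluster EK
  updated: d(AR,EK)=101/4, d(EK,OX)=125/4, d(EK,Q)=11, d(EK,Z)=25
step 4: merge (AR,EK) at d=101/4, Q=-140; branch lengths AR→71/4, EK→15/2; new cluster AEKR
  updated: d(AEKR,OX)=18, d(AEKR,Q)=109/8, d(AEKR,Z)=105/8
step 5: merge (AEKR,OX) at d=18, Q=-269/4; branch lengths AEKR→89/16, OX→199/16; new cluster AEKORX
  updated: d(AEKORX,Q)=65/16, d(AEKORX,Z)=185/16
step 6: merge (AEKORX,Q) at d=65/16, Q=-165/8; branch lengths AEKORX→85/16, Q→-5/4; new cluster AEKOQRX
  updated: d(AEKOQRX,Z)=25/4
step 7: merge (AEKOQRX,Z) at d=25/4; branch lengths AEKOQRX→25/8, Z→25/8; new cluster AEKOQRXZ
final tree: (((((A:151/12,R:5/12):71/4,(E:-17/8,K:97/8):15/2):89/16,(O:29/2,X:29/2):199/16):85/16,Q:-5/4):25/8,Z:25/8)
total length: 1689/16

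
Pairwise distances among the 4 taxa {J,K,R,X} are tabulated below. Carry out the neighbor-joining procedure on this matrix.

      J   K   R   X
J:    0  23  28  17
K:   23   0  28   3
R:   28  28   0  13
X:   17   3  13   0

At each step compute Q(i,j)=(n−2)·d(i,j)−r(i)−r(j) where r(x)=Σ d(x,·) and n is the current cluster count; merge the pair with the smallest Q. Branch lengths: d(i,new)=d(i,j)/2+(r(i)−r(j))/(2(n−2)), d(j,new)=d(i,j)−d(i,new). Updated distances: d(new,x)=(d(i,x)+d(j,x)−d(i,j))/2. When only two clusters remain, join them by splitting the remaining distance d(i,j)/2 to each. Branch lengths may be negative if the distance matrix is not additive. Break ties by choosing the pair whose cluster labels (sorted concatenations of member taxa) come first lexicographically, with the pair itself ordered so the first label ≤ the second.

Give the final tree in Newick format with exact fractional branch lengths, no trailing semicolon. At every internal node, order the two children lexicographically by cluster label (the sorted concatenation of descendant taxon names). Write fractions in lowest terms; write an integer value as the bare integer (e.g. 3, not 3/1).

(((J:55/4,R:57/4):19/4,K:27/4):-15/8,X:-15/8)

1. join J+R (d=28, Q=-81) ⇒ JR; edges |J|=55/4, |R|=57/4
  updated: d(JR,K)=23/2, d(JR,X)=1
2. join JR+K (d=23/2, Q=-31/2) ⇒ JKR; edges |JR|=19/4, |K|=27/4
  updated: d(JKR,X)=-15/4
3. join JKR+X (d=-15/4) ⇒ JKRX; edges |JKR|=-15/8, |X|=-15/8
final tree: (((J:55/4,R:57/4):19/4,K:27/4):-15/8,X:-15/8)
total length: 143/4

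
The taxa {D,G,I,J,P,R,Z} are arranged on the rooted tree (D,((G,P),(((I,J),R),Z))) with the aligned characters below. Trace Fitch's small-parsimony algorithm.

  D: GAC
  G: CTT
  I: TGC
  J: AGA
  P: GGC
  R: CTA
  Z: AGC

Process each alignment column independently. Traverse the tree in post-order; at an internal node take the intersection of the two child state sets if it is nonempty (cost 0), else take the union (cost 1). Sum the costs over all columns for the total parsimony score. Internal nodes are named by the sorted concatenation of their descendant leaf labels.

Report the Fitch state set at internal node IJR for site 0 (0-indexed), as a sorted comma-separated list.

site 0, node GP: G={C} ∪ P={G} → {C,G} (+1)
site 0, node IJ: I={T} ∪ J={A} → {A,T} (+1)
site 0, node IJR: IJ={A,T} ∪ R={C} → {A,C,T} (+1)
site 0, node IJRZ: IJR={A,C,T} ∩ Z={A} → {A} (+0)
site 0, node GIJPRZ: GP={C,G} ∪ IJRZ={A} → {A,C,G} (+1)
site 0, node DGIJPRZ: D={G} ∩ GIJPRZ={A,C,G} → {G} (+0)
site 1, node GP: G={T} ∪ P={G} → {G,T} (+1)
site 1, node IJ: I={G} ∩ J={G} → {G} (+0)
site 1, node IJR: IJ={G} ∪ R={T} → {G,T} (+1)
site 1, node IJRZ: IJR={G,T} ∩ Z={G} → {G} (+0)
site 1, node GIJPRZ: GP={G,T} ∩ IJRZ={G} → {G} (+0)
site 1, node DGIJPRZ: D={A} ∪ GIJPRZ={G} → {A,G} (+1)
site 2, node GP: G={T} ∪ P={C} → {C,T} (+1)
site 2, node IJ: I={C} ∪ J={A} → {A,C} (+1)
site 2, node IJR: IJ={A,C} ∩ R={A} → {A} (+0)
site 2, node IJRZ: IJR={A} ∪ Z={C} → {A,C} (+1)
site 2, node GIJPRZ: GP={C,T} ∩ IJRZ={A,C} → {C} (+0)
site 2, node DGIJPRZ: D={C} ∩ GIJPRZ={C} → {C} (+0)
per-site changes: [4, 3, 3]; total = 10

A,C,T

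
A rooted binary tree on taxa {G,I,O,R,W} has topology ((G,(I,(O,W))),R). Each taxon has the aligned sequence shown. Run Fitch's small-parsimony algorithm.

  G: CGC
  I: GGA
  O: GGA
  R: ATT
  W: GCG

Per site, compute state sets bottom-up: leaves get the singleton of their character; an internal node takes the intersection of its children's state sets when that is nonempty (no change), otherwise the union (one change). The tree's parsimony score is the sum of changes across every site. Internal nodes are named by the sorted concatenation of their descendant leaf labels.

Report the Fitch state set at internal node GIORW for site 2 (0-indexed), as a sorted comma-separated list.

A,C,T

[col 0] OW: children O:{G}, W:{G} ∩→ {G}; cost 0
[col 0] IOW: children I:{G}, OW:{G} ∩→ {G}; cost 0
[col 0] GIOW: children G:{C}, IOW:{G} ∪→ {C,G}; cost 1
[col 0] GIORW: children GIOW:{C,G}, R:{A} ∪→ {A,C,G}; cost 1
[col 1] OW: children O:{G}, W:{C} ∪→ {C,G}; cost 1
[col 1] IOW: children I:{G}, OW:{C,G} ∩→ {G}; cost 0
[col 1] GIOW: children G:{G}, IOW:{G} ∩→ {G}; cost 0
[col 1] GIORW: children GIOW:{G}, R:{T} ∪→ {G,T}; cost 1
[col 2] OW: children O:{A}, W:{G} ∪→ {A,G}; cost 1
[col 2] IOW: children I:{A}, OW:{A,G} ∩→ {A}; cost 0
[col 2] GIOW: children G:{C}, IOW:{A} ∪→ {A,C}; cost 1
[col 2] GIORW: children GIOW:{A,C}, R:{T} ∪→ {A,C,T}; cost 1
per-site changes: [2, 2, 3]; total = 7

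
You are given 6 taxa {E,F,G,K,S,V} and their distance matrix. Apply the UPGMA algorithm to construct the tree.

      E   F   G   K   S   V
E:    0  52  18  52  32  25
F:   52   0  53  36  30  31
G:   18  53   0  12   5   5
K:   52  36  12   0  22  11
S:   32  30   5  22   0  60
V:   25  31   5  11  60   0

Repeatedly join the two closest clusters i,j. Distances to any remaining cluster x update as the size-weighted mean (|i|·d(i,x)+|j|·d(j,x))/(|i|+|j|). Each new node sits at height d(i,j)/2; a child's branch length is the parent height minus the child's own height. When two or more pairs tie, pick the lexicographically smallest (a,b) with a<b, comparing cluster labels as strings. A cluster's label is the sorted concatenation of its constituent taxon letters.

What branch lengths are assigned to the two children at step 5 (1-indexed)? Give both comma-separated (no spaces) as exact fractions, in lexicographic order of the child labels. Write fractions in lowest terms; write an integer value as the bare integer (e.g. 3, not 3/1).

1. join G+S (d=5) ⇒ GS; edges |G|=5/2, |S|=5/2
  updated: d(E,GS)=25, d(F,GS)=83/2, d(GS,K)=17, d(GS,V)=65/2
2. join K+V (d=11) ⇒ KV; edges |K|=11/2, |V|=11/2
  updated: d(E,KV)=77/2, d(F,KV)=67/2, d(GS,KV)=99/4
3. join GS+KV (d=99/4) ⇒ GKSV; edges |GS|=79/8, |KV|=55/8
  updated: d(E,GKSV)=127/4, d(F,GKSV)=75/2
4. join E+GKSV (d=127/4) ⇒ EGKSV; edges |E|=127/8, |GKSV|=7/2
  updated: d(EGKSV,F)=202/5
5. join EGKSV+F (d=202/5) ⇒ EFGKSV; edges |EGKSV|=173/40, |F|=101/5
final tree: ((E:127/8,((G:5/2,S:5/2):79/8,(K:11/2,V:11/2):55/8):7/2):173/40,F:101/5)
total length: 1533/20

173/40,101/5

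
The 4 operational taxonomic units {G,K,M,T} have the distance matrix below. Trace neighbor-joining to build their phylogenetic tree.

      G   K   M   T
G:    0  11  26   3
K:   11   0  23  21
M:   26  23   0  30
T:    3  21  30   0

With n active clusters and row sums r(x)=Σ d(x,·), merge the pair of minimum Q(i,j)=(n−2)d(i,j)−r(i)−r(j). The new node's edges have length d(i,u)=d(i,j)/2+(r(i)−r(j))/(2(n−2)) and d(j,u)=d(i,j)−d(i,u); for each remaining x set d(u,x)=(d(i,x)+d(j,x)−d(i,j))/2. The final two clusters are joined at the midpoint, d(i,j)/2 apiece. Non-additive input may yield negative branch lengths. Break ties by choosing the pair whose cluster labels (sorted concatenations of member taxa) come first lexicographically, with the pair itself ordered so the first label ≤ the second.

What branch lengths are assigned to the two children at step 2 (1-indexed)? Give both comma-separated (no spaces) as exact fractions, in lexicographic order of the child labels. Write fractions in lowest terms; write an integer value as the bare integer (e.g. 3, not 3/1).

9,11/2

step 1: merge (G,T) at d=3, Q=-88; branch lengths G→-2, T→5; new cluster GT
  updated: d(GT,K)=29/2, d(GT,M)=53/2
step 2: merge (GT,K) at d=29/2, Q=-64; branch lengths GT→9, K→11/2; new cluster GKT
  updated: d(GKT,M)=35/2
step 3: merge (GKT,M) at d=35/2; branch lengths GKT→35/4, M→35/4; new cluster GKMT
final tree: (((G:-2,T:5):9,K:11/2):35/4,M:35/4)
total length: 35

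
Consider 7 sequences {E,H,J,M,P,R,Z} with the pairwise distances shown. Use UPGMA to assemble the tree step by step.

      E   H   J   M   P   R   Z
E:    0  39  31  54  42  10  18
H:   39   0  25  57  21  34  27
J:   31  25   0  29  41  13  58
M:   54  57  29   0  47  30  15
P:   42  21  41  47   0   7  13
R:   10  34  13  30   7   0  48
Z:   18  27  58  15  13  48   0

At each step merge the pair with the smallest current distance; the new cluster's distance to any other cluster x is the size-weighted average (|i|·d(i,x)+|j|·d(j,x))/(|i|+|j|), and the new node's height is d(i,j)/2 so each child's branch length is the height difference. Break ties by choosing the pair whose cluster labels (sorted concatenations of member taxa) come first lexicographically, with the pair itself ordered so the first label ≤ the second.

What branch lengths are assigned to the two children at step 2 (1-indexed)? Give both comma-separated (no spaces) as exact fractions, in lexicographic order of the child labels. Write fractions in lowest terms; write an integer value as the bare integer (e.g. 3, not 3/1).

15/2,15/2

step 1: merge (P,R) at d=7; branch lengths P→7/2, R→7/2; new cluster PR
  updated: d(E,PR)=26, d(H,PR)=55/2, d(J,PR)=27, d(M,PR)=77/2, d(PR,Z)=61/2
step 2: merge (M,Z) at d=15; branch lengths M→15/2, Z→15/2; new cluster MZ
  updated: d(E,MZ)=36, d(H,MZ)=42, d(J,MZ)=87/2, d(MZ,PR)=69/2
step 3: merge (H,J) at d=25; branch lengths H→25/2, J→25/2; new cluster HJ
  updated: d(E,HJ)=35, d(HJ,MZ)=171/4, d(HJ,PR)=109/4
step 4: merge (E,PR) at d=26; branch lengths E→13, PR→19/2; new cluster EPR
  updated: d(EPR,HJ)=179/6, d(EPR,MZ)=35
step 5: merge (EPR,HJ) at d=179/6; branch lengths EPR→23/12, HJ→29/12; new cluster EHJPR
  updated: d(EHJPR,MZ)=381/10
step 6: merge (EHJPR,MZ) at d=381/10; branch lengths EHJPR→62/15, MZ→231/20; new cluster EHJMPRZ
final tree: (((E:13,(P:7/2,R:7/2):19/2):23/12,(H:25/2,J:25/2):29/12):62/15,(M:15/2,Z:15/2):231/20)
total length: 5371/60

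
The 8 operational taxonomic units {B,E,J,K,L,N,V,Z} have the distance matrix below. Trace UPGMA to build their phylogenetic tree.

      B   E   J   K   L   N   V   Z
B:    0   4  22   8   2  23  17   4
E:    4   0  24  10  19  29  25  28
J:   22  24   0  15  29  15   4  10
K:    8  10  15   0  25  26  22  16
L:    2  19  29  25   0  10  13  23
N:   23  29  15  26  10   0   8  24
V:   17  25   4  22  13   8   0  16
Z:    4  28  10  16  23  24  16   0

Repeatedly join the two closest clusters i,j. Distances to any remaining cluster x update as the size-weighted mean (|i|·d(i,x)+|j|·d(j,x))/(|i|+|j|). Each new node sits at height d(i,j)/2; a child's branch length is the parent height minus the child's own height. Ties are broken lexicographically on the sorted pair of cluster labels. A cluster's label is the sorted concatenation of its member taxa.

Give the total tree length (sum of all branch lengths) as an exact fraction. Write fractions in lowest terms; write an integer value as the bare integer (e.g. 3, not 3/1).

295/6

iteration 1: select B,L (d=2); attach at lengths (1, 1); label the merged cluster BL
  updated: d(BL,E)=23/2, d(BL,J)=51/2, d(BL,K)=33/2, d(BL,N)=33/2, d(BL,V)=15, d(BL,Z)=27/2
iteration 2: select J,V (d=4); attach at lengths (2, 2); label the merged cluster JV
  updated: d(BL,JV)=81/4, d(E,JV)=49/2, d(JV,K)=37/2, d(JV,N)=23/2, d(JV,Z)=13
iteration 3: select E,K (d=10); attach at lengths (5, 5); label the merged cluster EK
  updated: d(BL,EK)=14, d(EK,JV)=43/2, d(EK,N)=55/2, d(EK,Z)=22
iteration 4: select JV,N (d=23/2); attach at lengths (15/4, 23/4); label the merged cluster JNV
  updated: d(BL,JNV)=19, d(EK,JNV)=47/2, d(JNV,Z)=50/3
iteration 5: select BL,Z (d=27/2); attach at lengths (23/4, 27/4); label the merged cluster BLZ
  updated: d(BLZ,EK)=50/3, d(BLZ,JNV)=164/9
iteration 6: select BLZ,EK (d=50/3); attach at lengths (19/12, 10/3); label the merged cluster BEKLZ
  updated: d(BEKLZ,JNV)=61/3
iteration 7: select BEKLZ,JNV (d=61/3); attach at lengths (11/6, 53/12); label the merged cluster BEJKLNVZ
final tree: ((((B:1,L:1):23/4,Z:27/4):19/12,(E:5,K:5):10/3):11/6,((J:2,V:2):15/4,N:23/4):53/12)
total length: 295/6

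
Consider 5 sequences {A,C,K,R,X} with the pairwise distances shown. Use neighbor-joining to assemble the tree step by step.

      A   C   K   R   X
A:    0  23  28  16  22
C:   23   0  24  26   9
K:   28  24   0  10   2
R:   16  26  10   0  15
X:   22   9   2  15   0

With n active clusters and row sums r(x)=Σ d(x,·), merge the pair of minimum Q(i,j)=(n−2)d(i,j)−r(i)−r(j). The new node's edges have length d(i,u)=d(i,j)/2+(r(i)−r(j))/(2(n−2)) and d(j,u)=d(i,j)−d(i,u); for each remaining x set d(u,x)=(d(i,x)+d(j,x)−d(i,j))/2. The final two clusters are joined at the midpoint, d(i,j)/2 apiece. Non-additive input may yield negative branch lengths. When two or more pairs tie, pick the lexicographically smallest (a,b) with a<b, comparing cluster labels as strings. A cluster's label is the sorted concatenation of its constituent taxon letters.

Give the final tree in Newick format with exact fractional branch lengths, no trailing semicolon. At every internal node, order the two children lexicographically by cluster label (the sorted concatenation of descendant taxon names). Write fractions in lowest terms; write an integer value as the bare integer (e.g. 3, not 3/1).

1. join A+R (d=16, Q=-108) ⇒ AR; edges |A|=35/3, |R|=13/3
  updated: d(AR,C)=33/2, d(AR,K)=11, d(AR,X)=21/2
2. join AR+C (d=33/2, Q=-109/2) ⇒ ACR; edges |AR|=43/8, |C|=89/8
  updated: d(ACR,K)=37/4, d(ACR,X)=3/2
3. join ACR+K (d=37/4, Q=-51/4) ⇒ ACKR; edges |ACR|=35/8, |K|=39/8
  updated: d(ACKR,X)=-23/8
4. join ACKR+X (d=-23/8) ⇒ ACKRX; edges |ACKR|=-23/16, |X|=-23/16
final tree: ((((A:35/3,R:13/3):43/8,C:89/8):35/8,K:39/8):-23/16,X:-23/16)
total length: 311/8

((((A:35/3,R:13/3):43/8,C:89/8):35/8,K:39/8):-23/16,X:-23/16)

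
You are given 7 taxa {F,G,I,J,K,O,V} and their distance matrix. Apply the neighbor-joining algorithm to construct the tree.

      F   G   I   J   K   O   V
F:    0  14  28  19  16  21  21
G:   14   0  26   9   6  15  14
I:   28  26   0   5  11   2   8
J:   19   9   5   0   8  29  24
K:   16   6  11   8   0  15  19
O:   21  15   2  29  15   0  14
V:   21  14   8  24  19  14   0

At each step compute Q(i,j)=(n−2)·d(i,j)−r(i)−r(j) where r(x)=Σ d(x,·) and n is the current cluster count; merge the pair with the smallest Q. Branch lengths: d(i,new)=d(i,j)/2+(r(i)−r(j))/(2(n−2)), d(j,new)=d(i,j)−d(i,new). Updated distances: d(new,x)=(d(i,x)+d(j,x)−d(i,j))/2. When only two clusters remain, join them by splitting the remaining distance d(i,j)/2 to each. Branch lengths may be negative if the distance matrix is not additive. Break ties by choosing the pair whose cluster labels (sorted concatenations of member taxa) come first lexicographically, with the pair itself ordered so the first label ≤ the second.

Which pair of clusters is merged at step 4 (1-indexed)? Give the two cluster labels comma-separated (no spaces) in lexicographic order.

FIOV,G

step 1: merge (I,O) at d=2, Q=-166; branch lengths I→-3/5, O→13/5; new cluster IO
  updated: d(F,IO)=47/2, d(G,IO)=39/2, d(IO,J)=16, d(IO,K)=12, d(IO,V)=10
step 2: merge (IO,V) at d=10, Q=-129; branch lengths IO→33/8, V→47/8; new cluster IOV
  updated: d(F,IOV)=69/4, d(G,IOV)=47/4, d(IOV,J)=15, d(IOV,K)=21/2
step 3: merge (F,IOV) at d=69/4, Q=-69; branch lengths F→127/12, IOV→20/3; new cluster FIOV
  updated: d(FIOV,G)=17/4, d(FIOV,J)=67/8, d(FIOV,K)=37/8
step 4: merge (FIOV,G) at d=17/4, Q=-28; branch lengths FIOV→13/8, G→21/8; new cluster FGIOV
  updated: d(FGIOV,J)=105/16, d(FGIOV,K)=51/16
step 5: merge (FGIOV,J) at d=105/16, Q=-71/4; branch lengths FGIOV→7/8, J→91/16; new cluster FGIJOV
  updated: d(FGIJOV,K)=37/16
step 6: merge (FGIJOV,K) at d=37/16; branch lengths FGIJOV→37/32, K→37/32; new cluster FGIJKOV
final tree: ((((F:127/12,((I:-3/5,O:13/5):33/8,V:47/8):20/3):13/8,G:21/8):7/8,J:91/16):37/32,K:37/32)
total length: 339/8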